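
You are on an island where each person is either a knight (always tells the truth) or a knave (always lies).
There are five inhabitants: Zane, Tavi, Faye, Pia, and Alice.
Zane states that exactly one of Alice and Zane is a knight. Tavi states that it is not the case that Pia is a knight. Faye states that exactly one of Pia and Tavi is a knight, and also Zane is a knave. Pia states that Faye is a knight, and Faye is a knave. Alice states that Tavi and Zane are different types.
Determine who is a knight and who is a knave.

Knights: Zane and Tavi. Knaves: Faye, Pia, and Alice.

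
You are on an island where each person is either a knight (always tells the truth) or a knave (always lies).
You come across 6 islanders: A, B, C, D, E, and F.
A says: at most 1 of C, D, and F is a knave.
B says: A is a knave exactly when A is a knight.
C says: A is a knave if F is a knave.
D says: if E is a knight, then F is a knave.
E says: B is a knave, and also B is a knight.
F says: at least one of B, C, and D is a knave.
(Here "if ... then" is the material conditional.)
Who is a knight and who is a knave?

A is a knight, B is a knave, C is a knight, D is a knight, E is a knave, and F is a knight.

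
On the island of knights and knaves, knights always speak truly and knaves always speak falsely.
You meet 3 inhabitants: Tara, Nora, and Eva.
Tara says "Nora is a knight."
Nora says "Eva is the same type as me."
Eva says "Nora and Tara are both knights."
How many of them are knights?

The unique consistent assignment is Tara=knight, Nora=knight, Eva=knight.
That has 3 knights.

3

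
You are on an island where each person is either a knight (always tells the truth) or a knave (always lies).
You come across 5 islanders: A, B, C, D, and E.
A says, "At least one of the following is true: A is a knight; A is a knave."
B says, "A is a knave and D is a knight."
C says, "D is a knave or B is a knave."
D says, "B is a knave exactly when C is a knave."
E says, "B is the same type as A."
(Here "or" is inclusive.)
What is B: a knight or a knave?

B is a knave.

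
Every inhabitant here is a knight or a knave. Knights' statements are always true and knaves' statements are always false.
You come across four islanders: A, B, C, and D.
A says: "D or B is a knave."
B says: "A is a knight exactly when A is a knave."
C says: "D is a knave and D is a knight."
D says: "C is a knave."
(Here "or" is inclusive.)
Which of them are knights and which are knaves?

A is a knight, B is a knave, C is a knave, and D is a knight.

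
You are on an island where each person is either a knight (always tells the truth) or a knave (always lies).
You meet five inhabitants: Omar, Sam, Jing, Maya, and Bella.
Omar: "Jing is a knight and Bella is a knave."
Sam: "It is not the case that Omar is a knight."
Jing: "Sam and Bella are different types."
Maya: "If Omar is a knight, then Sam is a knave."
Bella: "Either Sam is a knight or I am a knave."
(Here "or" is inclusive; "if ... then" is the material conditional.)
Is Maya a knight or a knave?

Maya is a knight.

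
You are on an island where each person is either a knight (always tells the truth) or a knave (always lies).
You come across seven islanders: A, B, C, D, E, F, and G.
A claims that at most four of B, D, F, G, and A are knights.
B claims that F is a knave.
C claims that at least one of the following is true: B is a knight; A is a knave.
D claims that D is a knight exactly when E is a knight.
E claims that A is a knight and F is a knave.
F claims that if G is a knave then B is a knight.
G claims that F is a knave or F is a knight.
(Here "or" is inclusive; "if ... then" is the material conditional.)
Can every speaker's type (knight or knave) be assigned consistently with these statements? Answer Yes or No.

No

Checking all 128 assignments, each has at least one speaker whose statement's truth value contradicts their type.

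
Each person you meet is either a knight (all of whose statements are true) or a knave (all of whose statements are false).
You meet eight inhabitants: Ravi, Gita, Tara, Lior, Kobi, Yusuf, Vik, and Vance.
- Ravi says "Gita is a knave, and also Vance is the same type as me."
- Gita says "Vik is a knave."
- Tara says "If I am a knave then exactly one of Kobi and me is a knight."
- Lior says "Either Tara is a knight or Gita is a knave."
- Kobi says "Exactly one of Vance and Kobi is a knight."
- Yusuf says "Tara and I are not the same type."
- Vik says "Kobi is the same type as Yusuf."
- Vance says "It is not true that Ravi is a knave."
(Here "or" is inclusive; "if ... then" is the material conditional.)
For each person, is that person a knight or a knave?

Knights: Gita and Yusuf. Knaves: Ravi, Tara, Lior, Kobi, Vik, and Vance.

Ravi is a knave; "Gita is a knave, and also Vance is the same type as me" is false, as required.
Gita is a knight, so "Vik is a knave" must be true — and it is.
Tara is a knave, so "if I am a knave then exactly one of Kobi and me is a knight" must be false — and it is.
Lior is a knave, so "either Tara is a knight or Gita is a knave" must be false — and it is.
Kobi is a knave; "exactly one of Vance and Kobi is a knight" is false, as required.
Yusuf is a knight, and the claim "Tara and I are not the same type" is indeed true.
Vik (knave): "Kobi is the same type as Yusuf" — false. ✓
Vance is a knave; "it is not true that Ravi is a knave" is false, as required.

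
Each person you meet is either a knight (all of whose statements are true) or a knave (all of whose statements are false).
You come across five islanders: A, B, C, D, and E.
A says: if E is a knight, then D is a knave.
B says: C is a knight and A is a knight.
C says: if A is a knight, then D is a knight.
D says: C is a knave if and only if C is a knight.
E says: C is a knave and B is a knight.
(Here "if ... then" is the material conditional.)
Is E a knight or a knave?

E is a knave.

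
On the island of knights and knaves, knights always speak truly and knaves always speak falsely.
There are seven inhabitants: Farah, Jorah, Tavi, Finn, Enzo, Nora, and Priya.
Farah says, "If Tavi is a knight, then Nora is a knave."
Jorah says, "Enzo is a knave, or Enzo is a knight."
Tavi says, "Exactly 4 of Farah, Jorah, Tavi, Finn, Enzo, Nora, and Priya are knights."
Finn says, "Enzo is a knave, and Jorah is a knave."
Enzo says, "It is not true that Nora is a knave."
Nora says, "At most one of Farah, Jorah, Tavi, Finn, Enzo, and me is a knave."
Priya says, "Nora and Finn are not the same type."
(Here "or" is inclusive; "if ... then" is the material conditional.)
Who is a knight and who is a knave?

Farah is a knight, Jorah is a knight, Tavi is a knave, Finn is a knave, Enzo is a knave, Nora is a knave, and Priya is a knave.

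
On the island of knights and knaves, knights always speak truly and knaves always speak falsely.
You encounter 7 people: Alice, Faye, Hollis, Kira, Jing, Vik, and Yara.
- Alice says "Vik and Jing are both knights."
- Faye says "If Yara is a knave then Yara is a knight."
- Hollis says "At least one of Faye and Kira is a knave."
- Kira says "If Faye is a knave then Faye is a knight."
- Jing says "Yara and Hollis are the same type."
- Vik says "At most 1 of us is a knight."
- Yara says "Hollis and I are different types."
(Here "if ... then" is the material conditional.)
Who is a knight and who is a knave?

Alice is a knave, Faye is a knight, Hollis is a knave, Kira is a knight, Jing is a knave, Vik is a knave, and Yara is a knight.

Alice is a knave; "Vik and Jing are both knights" is False, as required.
Faye is a knight, so "if Yara is a knave then Yara is a knight" must be True — and it is.
As a knave, Hollis's statement "at least one of Faye and Kira is a knave" should be False; it is.
Since Kira is a knight, "if Faye is a knave then Faye is a knight" needs to be True, which holds.
Jing (knave): "Yara and Hollis are the same type" — False. ✓
Vik (knave): "at most 1 of us is a knight" — False. ✓
Yara is a knight, and the claim "Hollis and I are different types" is indeed True.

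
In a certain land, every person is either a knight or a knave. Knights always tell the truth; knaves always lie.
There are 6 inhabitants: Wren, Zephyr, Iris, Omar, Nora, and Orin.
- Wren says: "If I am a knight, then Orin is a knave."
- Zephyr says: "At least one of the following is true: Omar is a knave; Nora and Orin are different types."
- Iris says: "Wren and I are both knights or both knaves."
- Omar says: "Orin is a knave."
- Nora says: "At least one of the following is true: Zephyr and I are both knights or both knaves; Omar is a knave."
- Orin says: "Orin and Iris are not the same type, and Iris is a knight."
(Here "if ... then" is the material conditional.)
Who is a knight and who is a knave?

Knights: Wren, Zephyr, Omar, and Nora. Knaves: Iris and Orin.

Since Wren is a knight, "if I am a knight, then Orin is a knave" needs to be True, which holds.
As a knight, Zephyr's statement "at least one of the following is true: Omar is a knave; Nora and Orin are different types" should be True; it is.
As a knave, Iris's statement "Wren and I are both knights or both knaves" should be false; it is.
Omar is a knight; "Orin is a knave" is True, as required.
Nora is a knight, and the claim "at least one of the following is true: Zephyr and I are both knights or both knaves; Omar is a knave" is indeed True.
Orin is a knave; "Orin and Iris are not the same type, and Iris is a knight" is false, as required.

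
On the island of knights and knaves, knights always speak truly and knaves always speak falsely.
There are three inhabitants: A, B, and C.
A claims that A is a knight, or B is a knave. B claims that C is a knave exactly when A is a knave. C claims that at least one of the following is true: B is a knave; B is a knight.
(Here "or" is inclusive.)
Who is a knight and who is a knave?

A is a knight, B is a knight, and C is a knight.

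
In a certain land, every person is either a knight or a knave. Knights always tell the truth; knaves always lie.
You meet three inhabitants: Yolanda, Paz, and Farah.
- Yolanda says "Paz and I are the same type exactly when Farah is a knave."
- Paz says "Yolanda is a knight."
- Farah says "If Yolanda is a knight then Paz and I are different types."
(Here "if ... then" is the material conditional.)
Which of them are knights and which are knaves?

Knights: Farah. Knaves: Yolanda and Paz.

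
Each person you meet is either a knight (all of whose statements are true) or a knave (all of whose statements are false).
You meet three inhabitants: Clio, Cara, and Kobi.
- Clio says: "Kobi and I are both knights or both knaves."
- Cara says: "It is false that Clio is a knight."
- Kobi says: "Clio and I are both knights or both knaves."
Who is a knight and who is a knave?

Knights: Clio and Kobi. Knaves: Cara.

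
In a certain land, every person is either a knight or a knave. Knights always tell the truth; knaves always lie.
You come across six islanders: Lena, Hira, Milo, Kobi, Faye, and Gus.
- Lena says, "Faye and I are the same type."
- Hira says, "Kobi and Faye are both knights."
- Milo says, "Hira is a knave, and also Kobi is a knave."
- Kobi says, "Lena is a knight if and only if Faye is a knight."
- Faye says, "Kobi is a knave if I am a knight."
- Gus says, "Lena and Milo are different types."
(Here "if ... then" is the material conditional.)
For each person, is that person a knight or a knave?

Knights: Milo, Faye, and Gus. Knaves: Lena, Hira, and Kobi.

Lena is a knave, so "Faye and I are the same type" must be false — and it is.
Hira (knave): "Kobi and Faye are both knights" — false. ✓
As a knight, Milo's statement "Hira is a knave, and also Kobi is a knave" should be true; it is.
As a knave, Kobi's statement "Lena is a knight if and only if Faye is a knight" should be false; it is.
As a knight, Faye's statement "Kobi is a knave if I am a knight" should be true; it is.
Gus is a knight, so "Lena and Milo are different types" must be true — and it is.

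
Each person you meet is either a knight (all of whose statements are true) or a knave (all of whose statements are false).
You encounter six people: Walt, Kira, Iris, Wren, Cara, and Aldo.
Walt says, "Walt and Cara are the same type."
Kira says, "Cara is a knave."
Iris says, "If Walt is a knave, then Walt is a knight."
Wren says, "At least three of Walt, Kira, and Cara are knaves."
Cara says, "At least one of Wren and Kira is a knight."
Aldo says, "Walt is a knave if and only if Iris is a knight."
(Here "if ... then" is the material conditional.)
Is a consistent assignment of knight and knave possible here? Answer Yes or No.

No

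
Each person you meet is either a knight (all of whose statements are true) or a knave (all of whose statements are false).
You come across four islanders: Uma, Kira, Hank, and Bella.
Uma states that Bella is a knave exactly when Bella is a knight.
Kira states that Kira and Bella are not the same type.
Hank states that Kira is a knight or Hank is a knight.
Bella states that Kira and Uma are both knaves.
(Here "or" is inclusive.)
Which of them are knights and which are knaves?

Uma is a knave, and the claim "Bella is a knave exactly when Bella is a knight" is indeed False.
Kira is a knight, and the claim "Kira and Bella are not the same type" is indeed True.
Hank is a knight, and the claim "Kira is a knight or Hank is a knight" is indeed True.
Bella is a knave; "Kira and Uma are both knaves" is False, as required.

Knights: Kira and Hank. Knaves: Uma and Bella.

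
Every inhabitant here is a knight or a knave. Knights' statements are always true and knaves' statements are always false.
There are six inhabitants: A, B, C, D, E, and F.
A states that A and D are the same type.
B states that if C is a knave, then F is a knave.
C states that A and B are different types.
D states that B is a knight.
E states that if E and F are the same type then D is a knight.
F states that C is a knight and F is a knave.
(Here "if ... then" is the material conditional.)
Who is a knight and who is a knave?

Knights: A, B, D, and E. Knaves: C and F.

A (knight): "A and D are the same type" — true. ✓
B (knight): "if C is a knave, then F is a knave" — true. ✓
C is a knave, and the claim "A and B are different types" is indeed false.
D is a knight, so "B is a knight" must be true — and it is.
E (knight): "if E and F are the same type then D is a knight" — true. ✓
F is a knave, so "C is a knight and F is a knave" must be false — and it is.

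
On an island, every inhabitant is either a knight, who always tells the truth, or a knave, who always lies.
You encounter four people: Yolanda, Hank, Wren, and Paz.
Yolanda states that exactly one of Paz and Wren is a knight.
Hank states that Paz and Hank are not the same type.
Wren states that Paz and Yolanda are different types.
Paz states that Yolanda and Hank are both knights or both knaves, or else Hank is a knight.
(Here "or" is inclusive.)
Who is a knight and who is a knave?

Knights: Yolanda and Wren. Knaves: Hank and Paz.

Suppose Yolanda is a knave. Then Yolanda's statement "exactly one of Paz and Wren is a knight" would have to be false. Checking the 8 ways to assign the others, none is consistent with every speaker.
(For instance, with Hank=knave, Wren=knight, Paz=knave, Yolanda's claim "exactly one of Paz and Wren is a knight" comes out true where it would need to be false.)
So Yolanda must be a knight, making "exactly one of Paz and Wren is a knight" true. Taking Yolanda=knight, Hank=knave, Wren=knight, Paz=knave, each remaining statement checks out:
  Hank (knave): "Paz and Hank are not the same type" — false. ✓
  Wren (knight): "Paz and Yolanda are different types" — true. ✓
  Paz (knave): "Yolanda and Hank are both knights or both knaves, or else Hank is a knight" — false. ✓
This is the unique consistent assignment.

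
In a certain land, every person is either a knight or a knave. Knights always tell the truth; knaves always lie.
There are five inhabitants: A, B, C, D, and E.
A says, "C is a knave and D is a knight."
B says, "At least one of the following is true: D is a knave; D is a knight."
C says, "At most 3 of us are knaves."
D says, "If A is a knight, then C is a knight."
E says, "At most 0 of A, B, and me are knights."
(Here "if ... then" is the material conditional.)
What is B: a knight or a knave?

Consistent assignments: {A=knave, B=knight, C=knight, D=knight, E=knave}
In every consistent assignment, B is a knight.

B is a knight.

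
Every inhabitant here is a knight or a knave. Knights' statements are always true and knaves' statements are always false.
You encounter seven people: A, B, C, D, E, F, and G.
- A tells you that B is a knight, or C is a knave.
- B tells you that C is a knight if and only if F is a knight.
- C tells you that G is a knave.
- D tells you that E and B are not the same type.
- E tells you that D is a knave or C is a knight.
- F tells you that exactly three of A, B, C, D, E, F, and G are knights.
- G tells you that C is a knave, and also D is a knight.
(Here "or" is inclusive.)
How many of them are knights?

The unique consistent assignment is A=knight, B=knight, C=knave, D=knight, E=knave, F=knave, G=knight.
That has 4 knights.

4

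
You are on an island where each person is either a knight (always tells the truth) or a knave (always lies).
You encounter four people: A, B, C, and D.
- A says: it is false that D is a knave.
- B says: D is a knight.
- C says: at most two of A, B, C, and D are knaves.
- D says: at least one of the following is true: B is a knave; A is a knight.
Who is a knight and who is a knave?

Knights: A, B, C, and D. Knaves: none.

Suppose A is a knave. Then A's statement "it is false that D is a knave" would have to be false. Checking the 8 ways to assign the others, none is consistent with every speaker.
(For instance, with B=knight, C=knight, D=knight, A's claim "it is false that D is a knave" comes out true where it would need to be false.)
So A must be a knight, making "it is false that D is a knave" true. Taking A=knight, B=knight, C=knight, D=knight, each remaining statement checks out:
  B (knight): "D is a knight" — true. ✓
  C (knight): "at most two of A, B, C, and D are knaves" — true. ✓
  D (knight): "at least one of the following is true: B is a knave; A is a knight" — true. ✓
This is the unique consistent assignment.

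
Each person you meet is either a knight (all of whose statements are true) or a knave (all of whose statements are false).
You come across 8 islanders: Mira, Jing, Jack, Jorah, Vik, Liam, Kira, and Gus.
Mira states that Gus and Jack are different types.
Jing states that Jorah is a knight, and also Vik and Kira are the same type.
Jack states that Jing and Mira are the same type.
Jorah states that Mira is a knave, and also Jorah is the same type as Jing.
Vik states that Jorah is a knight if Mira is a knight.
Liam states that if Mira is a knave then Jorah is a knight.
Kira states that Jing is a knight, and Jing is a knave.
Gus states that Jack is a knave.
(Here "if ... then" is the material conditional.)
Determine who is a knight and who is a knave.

Mira is a knight, Jing is a knave, Jack is a knave, Jorah is a knave, Vik is a knave, Liam is a knight, Kira is a knave, and Gus is a knight.

Since Mira is a knight, "Gus and Jack are different types" needs to be True, which holds.
Jing (knave): "Jorah is a knight, and also Vik and Kira are the same type" — False. ✓
Jack is a knave, so "Jing and Mira are the same type" must be False — and it is.
Jorah is a knave; "Mira is a knave, and also Jorah is the same type as Jing" is False, as required.
As a knave, Vik's statement "Jorah is a knight if Mira is a knight" should be False; it is.
Liam is a knight, so "if Mira is a knave then Jorah is a knight" must be True — and it is.
Kira is a knave, so "Jing is a knight, and Jing is a knave" must be False — and it is.
Gus is a knight; "Jack is a knave" is True, as required.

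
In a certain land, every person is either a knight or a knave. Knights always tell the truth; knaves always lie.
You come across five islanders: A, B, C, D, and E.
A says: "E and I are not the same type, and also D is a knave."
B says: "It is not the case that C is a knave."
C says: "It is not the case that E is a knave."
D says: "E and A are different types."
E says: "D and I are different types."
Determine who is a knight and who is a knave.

A is a knave, B is a knave, C is a knave, D is a knave, and E is a knave.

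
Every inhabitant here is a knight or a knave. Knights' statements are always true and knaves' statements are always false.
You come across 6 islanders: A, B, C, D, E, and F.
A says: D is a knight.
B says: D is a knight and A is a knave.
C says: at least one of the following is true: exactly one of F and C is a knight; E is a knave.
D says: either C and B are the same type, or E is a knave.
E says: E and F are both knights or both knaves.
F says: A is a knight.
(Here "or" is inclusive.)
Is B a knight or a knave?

B is a knave.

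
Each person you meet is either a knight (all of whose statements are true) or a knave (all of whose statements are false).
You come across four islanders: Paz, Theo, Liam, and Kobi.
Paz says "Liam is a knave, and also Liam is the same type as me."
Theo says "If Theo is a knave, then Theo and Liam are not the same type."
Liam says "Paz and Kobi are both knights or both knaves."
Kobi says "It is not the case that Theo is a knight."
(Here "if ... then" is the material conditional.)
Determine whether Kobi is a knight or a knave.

Consistent assignments: {Paz=knave, Theo=knight, Liam=knight, Kobi=knave}
In every consistent assignment, Kobi is a knave.

Kobi is a knave.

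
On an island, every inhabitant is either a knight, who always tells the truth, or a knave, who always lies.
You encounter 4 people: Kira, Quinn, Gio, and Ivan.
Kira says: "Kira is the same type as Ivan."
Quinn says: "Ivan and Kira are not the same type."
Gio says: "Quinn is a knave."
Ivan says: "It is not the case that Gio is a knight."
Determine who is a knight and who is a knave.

Kira is a knave, Quinn is a knight, Gio is a knave, and Ivan is a knight.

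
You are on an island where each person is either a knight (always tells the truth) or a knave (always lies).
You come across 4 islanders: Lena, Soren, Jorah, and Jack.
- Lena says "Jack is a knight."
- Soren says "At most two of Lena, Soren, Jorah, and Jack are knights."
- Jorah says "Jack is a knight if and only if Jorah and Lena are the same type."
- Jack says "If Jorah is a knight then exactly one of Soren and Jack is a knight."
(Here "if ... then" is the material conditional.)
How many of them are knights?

3

The unique consistent assignment is Lena=knight, Soren=knave, Jorah=knight, Jack=knight.
That has 3 knights.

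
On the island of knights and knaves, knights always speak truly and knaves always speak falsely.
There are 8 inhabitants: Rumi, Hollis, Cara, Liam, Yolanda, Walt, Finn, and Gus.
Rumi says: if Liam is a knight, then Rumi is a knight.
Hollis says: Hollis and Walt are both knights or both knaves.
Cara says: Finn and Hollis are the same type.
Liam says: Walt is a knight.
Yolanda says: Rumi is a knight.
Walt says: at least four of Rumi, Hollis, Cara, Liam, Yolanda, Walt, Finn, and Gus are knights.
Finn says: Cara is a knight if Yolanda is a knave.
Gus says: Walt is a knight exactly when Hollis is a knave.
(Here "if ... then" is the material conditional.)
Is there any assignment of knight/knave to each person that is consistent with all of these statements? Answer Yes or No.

Yes

One consistent assignment: Rumi=knight, Hollis=knight, Cara=knight, Liam=knight, Yolanda=knight, Walt=knight, Finn=knight, Gus=knave.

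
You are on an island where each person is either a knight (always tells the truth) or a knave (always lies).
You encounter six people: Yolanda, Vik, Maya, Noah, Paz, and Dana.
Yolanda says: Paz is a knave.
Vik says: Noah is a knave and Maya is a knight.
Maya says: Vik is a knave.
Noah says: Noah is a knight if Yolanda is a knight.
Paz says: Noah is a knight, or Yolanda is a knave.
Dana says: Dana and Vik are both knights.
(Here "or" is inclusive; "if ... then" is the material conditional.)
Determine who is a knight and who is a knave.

Knights: Maya, Noah, and Paz. Knaves: Yolanda, Vik, and Dana.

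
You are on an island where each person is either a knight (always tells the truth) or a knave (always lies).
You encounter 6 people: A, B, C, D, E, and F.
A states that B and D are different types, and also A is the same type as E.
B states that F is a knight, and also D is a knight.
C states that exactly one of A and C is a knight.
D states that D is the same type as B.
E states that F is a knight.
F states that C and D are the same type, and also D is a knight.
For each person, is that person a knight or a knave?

A is a knave, B is a knight, C is a knight, D is a knight, E is a knight, and F is a knight.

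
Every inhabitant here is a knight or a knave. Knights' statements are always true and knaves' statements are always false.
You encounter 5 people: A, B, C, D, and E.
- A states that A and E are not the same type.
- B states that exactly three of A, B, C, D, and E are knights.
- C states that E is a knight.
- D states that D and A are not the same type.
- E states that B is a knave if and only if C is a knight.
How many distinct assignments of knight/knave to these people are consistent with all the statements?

2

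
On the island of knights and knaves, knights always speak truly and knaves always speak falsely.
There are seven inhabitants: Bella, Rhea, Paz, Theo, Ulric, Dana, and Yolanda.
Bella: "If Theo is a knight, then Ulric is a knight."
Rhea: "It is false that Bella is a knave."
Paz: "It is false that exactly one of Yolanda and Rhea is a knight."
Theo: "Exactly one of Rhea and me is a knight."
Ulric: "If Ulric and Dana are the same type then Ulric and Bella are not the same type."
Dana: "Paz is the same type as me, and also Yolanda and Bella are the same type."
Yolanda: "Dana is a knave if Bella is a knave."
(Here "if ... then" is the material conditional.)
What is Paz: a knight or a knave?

Paz is a knave.

Consistent assignments: {Bella=knave, Rhea=knave, Paz=knave, Theo=knight, Ulric=knave, Dana=knave, Yolanda=knight}
In every consistent assignment, Paz is a knave.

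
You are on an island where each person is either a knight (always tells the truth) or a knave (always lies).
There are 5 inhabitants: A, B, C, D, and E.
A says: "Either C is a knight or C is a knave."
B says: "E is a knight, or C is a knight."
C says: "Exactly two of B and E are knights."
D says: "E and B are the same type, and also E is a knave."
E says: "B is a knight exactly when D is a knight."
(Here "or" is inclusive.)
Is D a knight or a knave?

D is a knight.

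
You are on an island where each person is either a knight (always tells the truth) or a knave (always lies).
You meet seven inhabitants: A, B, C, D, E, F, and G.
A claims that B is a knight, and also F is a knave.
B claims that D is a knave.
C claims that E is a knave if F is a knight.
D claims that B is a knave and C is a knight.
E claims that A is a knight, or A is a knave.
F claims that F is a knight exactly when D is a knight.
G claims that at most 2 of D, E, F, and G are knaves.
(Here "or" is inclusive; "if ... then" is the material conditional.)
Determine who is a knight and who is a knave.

Knights: C, D, E, and G. Knaves: A, B, and F.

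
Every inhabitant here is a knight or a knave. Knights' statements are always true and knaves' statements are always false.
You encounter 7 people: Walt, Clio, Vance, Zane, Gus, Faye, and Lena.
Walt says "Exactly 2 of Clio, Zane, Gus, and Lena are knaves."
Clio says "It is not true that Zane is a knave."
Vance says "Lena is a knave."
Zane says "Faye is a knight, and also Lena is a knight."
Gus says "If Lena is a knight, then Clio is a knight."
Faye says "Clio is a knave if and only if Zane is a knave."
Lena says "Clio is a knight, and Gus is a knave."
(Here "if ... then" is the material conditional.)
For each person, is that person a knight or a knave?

Walt (knave): "exactly 2 of Clio, Zane, Gus, and Lena are knaves" — False. ✓
Since Clio is a knave, "it is not true that Zane is a knave" needs to be False, which holds.
Vance is a knight, so "Lena is a knave" must be true — and it is.
Zane is a knave, so "Faye is a knight, and also Lena is a knight" must be False — and it is.
As a knight, Gus's statement "if Lena is a knight, then Clio is a knight" should be true; it is.
Faye is a knight, and the claim "Clio is a knave if and only if Zane is a knave" is indeed true.
Lena is a knave, and the claim "Clio is a knight, and Gus is a knave" is indeed False.

Knights: Vance, Gus, and Faye. Knaves: Walt, Clio, Zane, and Lena.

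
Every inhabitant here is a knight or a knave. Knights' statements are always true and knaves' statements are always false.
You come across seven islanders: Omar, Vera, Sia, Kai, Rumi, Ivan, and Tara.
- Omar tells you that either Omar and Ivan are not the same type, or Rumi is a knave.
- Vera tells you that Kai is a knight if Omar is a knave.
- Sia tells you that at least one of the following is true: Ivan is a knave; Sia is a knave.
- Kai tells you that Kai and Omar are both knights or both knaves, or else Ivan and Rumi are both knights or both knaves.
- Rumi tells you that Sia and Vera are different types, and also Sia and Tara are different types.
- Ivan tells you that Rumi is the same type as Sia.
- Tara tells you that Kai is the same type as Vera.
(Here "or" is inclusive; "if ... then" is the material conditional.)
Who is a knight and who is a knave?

Omar is a knight, Vera is a knight, Sia is a knight, Kai is a knight, Rumi is a knave, Ivan is a knave, and Tara is a knight.

Omar (knight): "either Omar and Ivan are not the same type, or Rumi is a knave" — True. ✓
Vera (knight): "Kai is a knight if Omar is a knave" — True. ✓
As a knight, Sia's statement "at least one of the following is true: Ivan is a knave; Sia is a knave" should be True; it is.
Since Kai is a knight, "Kai and Omar are both knights or both knaves, or else Ivan and Rumi are both knights or both knaves" needs to be True, which holds.
Rumi (knave): "Sia and Vera are different types, and also Sia and Tara are different types" — False. ✓
Ivan (knave): "Rumi is the same type as Sia" — False. ✓
As a knight, Tara's statement "Kai is the same type as Vera" should be True; it is.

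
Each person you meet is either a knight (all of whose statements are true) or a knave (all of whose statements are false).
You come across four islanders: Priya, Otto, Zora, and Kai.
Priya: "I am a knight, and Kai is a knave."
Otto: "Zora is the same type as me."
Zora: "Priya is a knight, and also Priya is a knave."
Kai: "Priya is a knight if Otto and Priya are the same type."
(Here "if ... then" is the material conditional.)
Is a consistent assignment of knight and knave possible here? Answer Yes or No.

No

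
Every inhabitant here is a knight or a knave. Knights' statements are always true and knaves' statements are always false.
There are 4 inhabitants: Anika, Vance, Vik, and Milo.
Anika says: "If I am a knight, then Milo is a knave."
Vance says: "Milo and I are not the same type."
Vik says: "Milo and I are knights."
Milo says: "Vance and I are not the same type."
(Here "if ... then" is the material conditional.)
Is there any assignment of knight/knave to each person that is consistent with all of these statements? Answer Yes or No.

Yes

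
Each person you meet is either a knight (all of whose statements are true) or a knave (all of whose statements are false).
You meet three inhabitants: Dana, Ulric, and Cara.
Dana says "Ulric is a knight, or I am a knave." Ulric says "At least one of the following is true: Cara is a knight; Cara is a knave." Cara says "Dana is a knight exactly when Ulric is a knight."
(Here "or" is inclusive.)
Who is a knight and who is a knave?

Dana is a knight, Ulric is a knight, and Cara is a knight.

Dana is a knight; "Ulric is a knight, or I am a knave" is True, as required.
Ulric is a knight, so "at least one of the following is true: Cara is a knight; Cara is a knave" must be True — and it is.
Since Cara is a knight, "Dana is a knight exactly when Ulric is a knight" needs to be True, which holds.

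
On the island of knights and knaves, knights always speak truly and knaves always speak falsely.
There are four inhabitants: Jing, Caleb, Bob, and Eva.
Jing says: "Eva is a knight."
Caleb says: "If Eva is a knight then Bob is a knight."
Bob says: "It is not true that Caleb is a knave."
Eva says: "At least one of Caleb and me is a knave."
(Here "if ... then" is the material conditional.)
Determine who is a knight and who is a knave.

Suppose Jing is a knave. Then Jing's statement "Eva is a knight" would have to be false. Checking the 8 ways to assign the others, none is consistent with every speaker.
(For instance, with Caleb=knave, Bob=knave, Eva=knight, Jing's claim "Eva is a knight" comes out true where it would need to be false.)
So Jing must be a knight, making "Eva is a knight" true. Taking Jing=knight, Caleb=knave, Bob=knave, Eva=knight, each remaining statement checks out:
  Caleb (knave): "if Eva is a knight then Bob is a knight" — false. ✓
  Bob (knave): "it is not true that Caleb is a knave" — false. ✓
  Eva (knight): "at least one of Caleb and me is a knave" — true. ✓
This is the unique consistent assignment.

Jing is a knight, Caleb is a knave, Bob is a knave, and Eva is a knight.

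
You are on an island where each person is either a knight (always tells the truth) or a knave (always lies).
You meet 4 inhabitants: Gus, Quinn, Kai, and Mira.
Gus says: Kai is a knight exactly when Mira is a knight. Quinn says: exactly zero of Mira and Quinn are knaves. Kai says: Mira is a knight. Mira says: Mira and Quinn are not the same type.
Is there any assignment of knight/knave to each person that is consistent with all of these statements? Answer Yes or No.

Yes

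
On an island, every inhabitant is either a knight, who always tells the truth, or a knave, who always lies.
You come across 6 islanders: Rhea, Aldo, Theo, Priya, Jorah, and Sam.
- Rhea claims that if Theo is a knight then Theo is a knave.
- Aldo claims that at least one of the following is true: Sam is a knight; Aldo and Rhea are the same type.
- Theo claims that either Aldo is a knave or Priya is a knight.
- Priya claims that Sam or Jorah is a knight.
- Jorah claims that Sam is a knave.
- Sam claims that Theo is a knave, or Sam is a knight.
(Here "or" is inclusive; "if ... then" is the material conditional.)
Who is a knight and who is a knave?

Knights: Aldo, Theo, Priya, and Sam. Knaves: Rhea and Jorah.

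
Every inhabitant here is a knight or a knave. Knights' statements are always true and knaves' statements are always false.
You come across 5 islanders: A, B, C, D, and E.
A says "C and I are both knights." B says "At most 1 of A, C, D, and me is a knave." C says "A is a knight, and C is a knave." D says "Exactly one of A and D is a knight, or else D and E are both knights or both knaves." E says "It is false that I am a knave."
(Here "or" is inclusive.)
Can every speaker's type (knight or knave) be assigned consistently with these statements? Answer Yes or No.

One consistent assignment: A=knave, B=knave, C=knave, D=knight, E=knight.

Yes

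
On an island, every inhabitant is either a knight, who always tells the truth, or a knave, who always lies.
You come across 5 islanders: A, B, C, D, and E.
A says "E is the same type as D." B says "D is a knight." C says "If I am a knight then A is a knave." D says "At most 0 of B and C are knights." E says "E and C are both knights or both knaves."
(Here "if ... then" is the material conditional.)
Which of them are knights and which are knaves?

Since A is a knave, "E is the same type as D" needs to be false, which holds.
B (knave): "D is a knight" — false. ✓
C (knight): "if I am a knight then A is a knave" — True. ✓
As a knave, D's statement "at most 0 of B and C are knights" should be false; it is.
Since E is a knight, "E and C are both knights or both knaves" needs to be True, which holds.

A is a knave, B is a knave, C is a knight, D is a knave, and E is a knight.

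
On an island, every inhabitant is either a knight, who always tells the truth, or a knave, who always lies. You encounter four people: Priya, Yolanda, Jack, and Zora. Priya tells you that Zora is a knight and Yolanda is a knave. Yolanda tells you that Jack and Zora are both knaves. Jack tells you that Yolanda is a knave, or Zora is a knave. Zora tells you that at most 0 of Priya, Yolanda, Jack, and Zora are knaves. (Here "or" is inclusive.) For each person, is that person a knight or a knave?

Priya is a knave, Yolanda is a knave, Jack is a knight, and Zora is a knave.

Suppose Priya is a knight. Then Priya's statement "Zora is a knight and Yolanda is a knave" would have to be true. Checking the 8 ways to assign the others, none is consistent with every speaker.
(For instance, with Yolanda=knave, Jack=knight, Zora=knave, Priya's claim "Zora is a knight and Yolanda is a knave" comes out false where it would need to be true.)
So Priya must be a knave, making "Zora is a knight and Yolanda is a knave" false. Taking Priya=knave, Yolanda=knave, Jack=knight, Zora=knave, each remaining statement checks out:
  Yolanda (knave): "Jack and Zora are both knaves" — false. ✓
  Jack (knight): "Yolanda is a knave, or Zora is a knave" — true. ✓
  Zora (knave): "at most 0 of Priya, Yolanda, Jack, and Zora are knaves" — false. ✓
This is the unique consistent assignment.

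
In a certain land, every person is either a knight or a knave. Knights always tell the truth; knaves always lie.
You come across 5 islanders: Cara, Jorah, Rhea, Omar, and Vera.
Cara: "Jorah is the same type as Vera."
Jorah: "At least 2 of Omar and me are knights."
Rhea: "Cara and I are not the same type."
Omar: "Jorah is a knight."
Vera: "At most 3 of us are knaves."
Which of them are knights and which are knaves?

Knights: Rhea and Vera. Knaves: Cara, Jorah, and Omar.

Cara is a knave; "Jorah is the same type as Vera" is false, as required.
Jorah is a knave; "at least 2 of Omar and me are knights" is false, as required.
Since Rhea is a knight, "Cara and I are not the same type" needs to be true, which holds.
Omar is a knave, so "Jorah is a knight" must be false — and it is.
Since Vera is a knight, "at most 3 of us are knaves" needs to be true, which holds.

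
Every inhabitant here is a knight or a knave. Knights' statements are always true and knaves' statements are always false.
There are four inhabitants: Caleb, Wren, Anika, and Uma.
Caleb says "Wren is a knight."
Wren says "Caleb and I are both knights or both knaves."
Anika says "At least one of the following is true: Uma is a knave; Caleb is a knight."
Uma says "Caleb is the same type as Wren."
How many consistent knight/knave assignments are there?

1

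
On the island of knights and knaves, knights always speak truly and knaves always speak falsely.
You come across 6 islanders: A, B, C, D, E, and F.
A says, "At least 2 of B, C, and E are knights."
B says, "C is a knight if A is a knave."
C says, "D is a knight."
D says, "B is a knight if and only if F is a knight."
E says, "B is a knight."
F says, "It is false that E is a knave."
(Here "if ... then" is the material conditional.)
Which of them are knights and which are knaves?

A is a knight, B is a knight, C is a knight, D is a knight, E is a knight, and F is a knight.

As a knight, A's statement "at least 2 of B, C, and E are knights" should be true; it is.
Since B is a knight, "C is a knight if A is a knave" needs to be true, which holds.
Since C is a knight, "D is a knight" needs to be true, which holds.
D is a knight, so "B is a knight if and only if F is a knight" must be true — and it is.
Since E is a knight, "B is a knight" needs to be true, which holds.
As a knight, F's statement "it is false that E is a knave" should be true; it is.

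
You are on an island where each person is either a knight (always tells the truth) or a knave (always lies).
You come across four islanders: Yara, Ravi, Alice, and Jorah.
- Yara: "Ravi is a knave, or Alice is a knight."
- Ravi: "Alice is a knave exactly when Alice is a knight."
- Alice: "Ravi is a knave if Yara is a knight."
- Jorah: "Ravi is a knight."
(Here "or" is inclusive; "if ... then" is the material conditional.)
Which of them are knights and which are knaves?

Knights: Yara and Alice. Knaves: Ravi and Jorah.

Yara (knight): "Ravi is a knave, or Alice is a knight" — true. ✓
Ravi is a knave; "Alice is a knave exactly when Alice is a knight" is false, as required.
Alice is a knight, so "Ravi is a knave if Yara is a knight" must be true — and it is.
Jorah is a knave; "Ravi is a knight" is false, as required.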